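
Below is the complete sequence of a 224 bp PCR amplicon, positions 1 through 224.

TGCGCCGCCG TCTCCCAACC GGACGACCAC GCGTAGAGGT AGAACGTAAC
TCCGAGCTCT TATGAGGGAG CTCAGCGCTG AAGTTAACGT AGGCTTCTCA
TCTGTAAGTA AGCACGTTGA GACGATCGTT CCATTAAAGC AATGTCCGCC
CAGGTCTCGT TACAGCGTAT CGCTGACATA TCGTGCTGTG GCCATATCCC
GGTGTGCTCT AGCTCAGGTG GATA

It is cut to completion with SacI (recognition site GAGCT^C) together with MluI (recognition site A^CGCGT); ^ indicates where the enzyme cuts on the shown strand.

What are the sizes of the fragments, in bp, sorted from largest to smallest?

SacI sites (GAGCTC) start at positions 54, 68.
SacI cuts after base 5 of each site (before the last base), so after positions 58, 72.
The MluI site (ACGCGT) starts at position 29.
MluI cuts after the first base of each site, so after position 29.
Combined cut positions: 29, 58, 72.
Linear molecule, 3 cuts → 4 fragments:
  1–29 → 29 bp
  30–58 → 29 bp
  59–72 → 14 bp
  73–224 → 152 bp
Sorted largest to smallest: 152, 29, 29, 14 bp.

152, 29, 29, 14 bp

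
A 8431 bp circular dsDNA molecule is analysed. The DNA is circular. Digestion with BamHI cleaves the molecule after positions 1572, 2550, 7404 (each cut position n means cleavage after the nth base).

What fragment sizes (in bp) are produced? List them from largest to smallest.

4854, 2599, 978 bp

Circular molecule, 3 cuts → 3 fragments:
  2550 − 1572 = 978 bp
  7404 − 2550 = 4854 bp
  wrap: 8431 − 7404 + 1572 = 2599 bp
Sorted largest to smallest: 4854, 2599, 978 bp.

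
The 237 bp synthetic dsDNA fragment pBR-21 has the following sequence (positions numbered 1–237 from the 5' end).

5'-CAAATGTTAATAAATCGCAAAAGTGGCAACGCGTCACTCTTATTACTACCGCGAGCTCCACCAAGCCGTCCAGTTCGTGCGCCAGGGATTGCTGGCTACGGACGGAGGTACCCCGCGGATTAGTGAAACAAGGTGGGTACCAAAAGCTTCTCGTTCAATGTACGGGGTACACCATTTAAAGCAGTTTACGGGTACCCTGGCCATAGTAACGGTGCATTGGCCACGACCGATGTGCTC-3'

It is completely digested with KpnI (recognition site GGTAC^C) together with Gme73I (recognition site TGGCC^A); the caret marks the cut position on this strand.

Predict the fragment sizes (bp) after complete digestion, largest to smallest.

KpnI sites (GGTACC) start at positions 107, 136, 191.
KpnI cuts after base 5 of each site (before the last base), so after positions 111, 140, 195.
Gme73I sites (TGGCCA) start at positions 198, 218.
Gme73I cuts after base 5 of each site (before the last base), so after positions 202, 222.
Combined cut positions: 111, 140, 195, 202, 222.
Linear molecule, 5 cuts → 6 fragments:
  1–111 → 111 bp
  112–140 → 29 bp
  141–195 → 55 bp
  196–202 → 7 bp
  203–222 → 20 bp
  223–237 → 15 bp
Sorted largest to smallest: 111, 55, 29, 20, 15, 7 bp.

111, 55, 29, 20, 15, 7 bp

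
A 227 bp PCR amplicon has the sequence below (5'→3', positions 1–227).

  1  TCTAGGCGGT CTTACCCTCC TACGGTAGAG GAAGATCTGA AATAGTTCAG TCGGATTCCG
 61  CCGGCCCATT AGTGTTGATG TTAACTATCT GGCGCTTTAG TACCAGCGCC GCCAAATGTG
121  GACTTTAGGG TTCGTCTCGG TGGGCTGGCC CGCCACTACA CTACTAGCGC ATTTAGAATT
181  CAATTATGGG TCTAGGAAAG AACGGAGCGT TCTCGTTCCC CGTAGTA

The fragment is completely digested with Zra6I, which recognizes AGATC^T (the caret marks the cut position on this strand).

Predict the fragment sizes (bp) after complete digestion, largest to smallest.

The Zra6I site (AGATCT) starts at position 33.
Zra6I cuts after base 5 of each site (before the last base), so after position 37.
Linear molecule, 1 cut → 2 fragments:
  1–37 → 37 bp
  38–227 → 190 bp
Sorted largest to smallest: 190, 37 bp.

190, 37 bp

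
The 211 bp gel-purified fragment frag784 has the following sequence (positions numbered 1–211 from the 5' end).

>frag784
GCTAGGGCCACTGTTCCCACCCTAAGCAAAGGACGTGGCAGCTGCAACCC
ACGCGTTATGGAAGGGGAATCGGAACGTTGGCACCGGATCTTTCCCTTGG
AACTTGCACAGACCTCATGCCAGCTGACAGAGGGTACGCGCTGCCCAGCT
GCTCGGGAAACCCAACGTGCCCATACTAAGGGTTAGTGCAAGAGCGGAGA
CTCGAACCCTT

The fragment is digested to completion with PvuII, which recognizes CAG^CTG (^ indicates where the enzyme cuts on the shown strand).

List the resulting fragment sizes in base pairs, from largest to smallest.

PvuII sites (CAGCTG) start at positions 39, 121, 146.
PvuII cuts after base 3 of each site, so after positions 41, 123, 148.
Linear molecule, 3 cuts → 4 fragments:
  1–41 → 41 bp
  42–123 → 82 bp
  124–148 → 25 bp
  149–211 → 63 bp
Sorted largest to smallest: 82, 63, 41, 25 bp.

82, 63, 41, 25 bp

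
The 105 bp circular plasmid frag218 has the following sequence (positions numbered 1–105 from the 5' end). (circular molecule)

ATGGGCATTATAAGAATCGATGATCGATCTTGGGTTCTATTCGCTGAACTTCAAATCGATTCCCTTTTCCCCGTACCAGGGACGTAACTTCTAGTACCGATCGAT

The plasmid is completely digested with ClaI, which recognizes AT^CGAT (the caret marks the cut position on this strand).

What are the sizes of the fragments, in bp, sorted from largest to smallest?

45, 32, 21, 7 bp

ClaI sites (ATCGAT) start at positions 16, 23, 55, 100.
ClaI cuts after base 2 of each site, so after positions 17, 24, 56, 101.
Circular molecule, 4 cuts → 4 fragments:
  18–24 → 7 bp
  25–56 → 32 bp
  57–101 → 45 bp
  102–105 then 1–17 → 4 + 17 = 21 bp
Sorted largest to smallest: 45, 32, 21, 7 bp.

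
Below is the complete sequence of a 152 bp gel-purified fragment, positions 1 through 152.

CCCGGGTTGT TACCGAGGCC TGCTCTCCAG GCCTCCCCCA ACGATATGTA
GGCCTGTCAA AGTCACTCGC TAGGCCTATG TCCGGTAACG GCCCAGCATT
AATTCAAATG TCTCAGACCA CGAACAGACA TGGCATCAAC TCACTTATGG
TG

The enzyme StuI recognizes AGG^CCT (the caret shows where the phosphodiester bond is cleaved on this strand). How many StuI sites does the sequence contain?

4

AGGCCT occurs starting at positions 16, 29, 50, 72.
StuI cuts at 4 sites.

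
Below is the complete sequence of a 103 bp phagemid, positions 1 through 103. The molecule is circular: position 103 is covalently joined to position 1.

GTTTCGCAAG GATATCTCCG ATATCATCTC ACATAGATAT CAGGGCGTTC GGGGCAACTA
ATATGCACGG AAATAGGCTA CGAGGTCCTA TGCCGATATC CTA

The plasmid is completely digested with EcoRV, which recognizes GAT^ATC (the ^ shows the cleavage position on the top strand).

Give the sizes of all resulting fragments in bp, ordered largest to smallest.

EcoRV sites (GATATC) start at positions 11, 20, 36, 95.
EcoRV cuts after base 3 of each site, so after positions 13, 22, 38, 97.
Circular molecule, 4 cuts → 4 fragments:
  14–22 → 9 bp
  23–38 → 16 bp
  39–97 → 59 bp
  98–103 then 1–13 → 6 + 13 = 19 bp
Sorted largest to smallest: 59, 19, 16, 9 bp.

59, 19, 16, 9 bp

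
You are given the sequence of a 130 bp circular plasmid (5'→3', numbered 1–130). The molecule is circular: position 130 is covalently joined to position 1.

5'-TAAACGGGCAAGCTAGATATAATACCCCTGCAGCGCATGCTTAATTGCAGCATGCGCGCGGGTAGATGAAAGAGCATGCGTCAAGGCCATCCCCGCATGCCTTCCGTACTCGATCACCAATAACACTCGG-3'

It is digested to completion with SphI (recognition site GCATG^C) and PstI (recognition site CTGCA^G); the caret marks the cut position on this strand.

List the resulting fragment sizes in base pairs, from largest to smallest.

63, 24, 21, 15, 7 bp

SphI sites (GCATGC) start at positions 35, 50, 74, 95.
SphI cuts after base 5 of each site (before the last base), so after positions 39, 54, 78, 99.
The PstI site (CTGCAG) starts at position 28.
PstI cuts after base 5 of each site (before the last base), so after position 32.
Combined cut positions: 32, 39, 54, 78, 99.
Circular molecule, 5 cuts → 5 fragments:
  33–39 → 7 bp
  40–54 → 15 bp
  55–78 → 24 bp
  79–99 → 21 bp
  100–130 then 1–32 → 31 + 32 = 63 bp
Sorted largest to smallest: 63, 24, 21, 15, 7 bp.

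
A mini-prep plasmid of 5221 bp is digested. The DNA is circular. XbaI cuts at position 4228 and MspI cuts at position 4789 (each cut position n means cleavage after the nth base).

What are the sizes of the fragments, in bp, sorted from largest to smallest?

4660, 561 bp

Combined cut positions (sorted): 4228, 4789.
Circular molecule, 2 cuts → 2 fragments:
  4789 − 4228 = 561 bp
  wrap: 5221 − 4789 + 4228 = 4660 bp
Sorted largest to smallest: 4660, 561 bp.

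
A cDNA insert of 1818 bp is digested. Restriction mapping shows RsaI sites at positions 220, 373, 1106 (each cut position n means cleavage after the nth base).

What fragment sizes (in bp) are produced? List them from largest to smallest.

Linear molecule, 3 cuts → 4 fragments:
  220 − 0 = 220 bp
  373 − 220 = 153 bp
  1106 − 373 = 733 bp
  1818 − 1106 = 712 bp
Sorted largest to smallest: 733, 712, 220, 153 bp.

733, 712, 220, 153 bp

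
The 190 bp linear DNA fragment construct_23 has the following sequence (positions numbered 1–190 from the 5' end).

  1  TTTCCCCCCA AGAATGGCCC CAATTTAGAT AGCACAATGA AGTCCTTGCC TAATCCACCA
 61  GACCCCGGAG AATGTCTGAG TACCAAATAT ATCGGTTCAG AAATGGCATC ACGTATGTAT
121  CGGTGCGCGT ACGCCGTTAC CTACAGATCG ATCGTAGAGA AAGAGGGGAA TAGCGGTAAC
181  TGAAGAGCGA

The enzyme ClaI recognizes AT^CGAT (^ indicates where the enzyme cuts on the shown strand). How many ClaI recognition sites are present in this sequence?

1

ATCGAT occurs starting at position 147.
ClaI cuts at 1 site.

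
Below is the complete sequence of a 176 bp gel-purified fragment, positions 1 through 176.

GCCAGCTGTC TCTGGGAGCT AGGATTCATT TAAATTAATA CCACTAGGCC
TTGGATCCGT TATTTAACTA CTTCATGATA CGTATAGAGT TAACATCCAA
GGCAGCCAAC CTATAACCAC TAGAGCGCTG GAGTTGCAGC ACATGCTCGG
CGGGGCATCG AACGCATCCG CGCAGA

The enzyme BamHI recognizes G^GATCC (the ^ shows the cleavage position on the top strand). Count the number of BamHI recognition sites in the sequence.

GGATCC occurs starting at position 53.
BamHI cuts at 1 site.

1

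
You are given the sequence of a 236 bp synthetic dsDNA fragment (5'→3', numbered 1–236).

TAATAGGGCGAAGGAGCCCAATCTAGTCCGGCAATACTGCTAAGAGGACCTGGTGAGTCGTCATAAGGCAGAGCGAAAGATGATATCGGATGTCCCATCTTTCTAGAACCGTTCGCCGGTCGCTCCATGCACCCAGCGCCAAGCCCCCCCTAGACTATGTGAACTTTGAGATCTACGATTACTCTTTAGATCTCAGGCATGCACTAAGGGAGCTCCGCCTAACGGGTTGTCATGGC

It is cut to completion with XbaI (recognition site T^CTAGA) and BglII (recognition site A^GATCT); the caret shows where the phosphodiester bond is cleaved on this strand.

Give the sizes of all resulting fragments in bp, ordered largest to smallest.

The XbaI site (TCTAGA) starts at position 102.
XbaI cuts after the first base of each site, so after position 102.
BglII sites (AGATCT) start at positions 169, 188.
BglII cuts after the first base of each site, so after positions 169, 188.
Combined cut positions: 102, 169, 188.
Linear molecule, 3 cuts → 4 fragments:
  1–102 → 102 bp
  103–169 → 67 bp
  170–188 → 19 bp
  189–236 → 48 bp
Sorted largest to smallest: 102, 67, 48, 19 bp.

102, 67, 48, 19 bp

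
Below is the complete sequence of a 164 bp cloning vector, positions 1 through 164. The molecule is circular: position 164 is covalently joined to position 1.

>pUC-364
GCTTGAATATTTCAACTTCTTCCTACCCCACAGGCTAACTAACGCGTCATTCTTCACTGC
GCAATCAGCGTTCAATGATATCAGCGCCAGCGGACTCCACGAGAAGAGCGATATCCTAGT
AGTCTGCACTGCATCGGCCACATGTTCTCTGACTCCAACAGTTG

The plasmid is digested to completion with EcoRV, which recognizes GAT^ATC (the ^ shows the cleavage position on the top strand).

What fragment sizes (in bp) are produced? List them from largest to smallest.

EcoRV sites (GATATC) start at positions 77, 110.
EcoRV cuts after base 3 of each site, so after positions 79, 112.
Circular molecule, 2 cuts → 2 fragments:
  80–112 → 33 bp
  113–164 then 1–79 → 52 + 79 = 131 bp
Sorted largest to smallest: 131, 33 bp.

131, 33 bp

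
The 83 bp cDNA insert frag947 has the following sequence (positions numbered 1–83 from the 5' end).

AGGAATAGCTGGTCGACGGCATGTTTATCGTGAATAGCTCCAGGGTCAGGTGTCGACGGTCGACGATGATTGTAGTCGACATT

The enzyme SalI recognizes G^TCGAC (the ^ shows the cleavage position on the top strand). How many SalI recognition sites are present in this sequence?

GTCGAC occurs starting at positions 12, 52, 59, 75.
SalI cuts at 4 sites.

4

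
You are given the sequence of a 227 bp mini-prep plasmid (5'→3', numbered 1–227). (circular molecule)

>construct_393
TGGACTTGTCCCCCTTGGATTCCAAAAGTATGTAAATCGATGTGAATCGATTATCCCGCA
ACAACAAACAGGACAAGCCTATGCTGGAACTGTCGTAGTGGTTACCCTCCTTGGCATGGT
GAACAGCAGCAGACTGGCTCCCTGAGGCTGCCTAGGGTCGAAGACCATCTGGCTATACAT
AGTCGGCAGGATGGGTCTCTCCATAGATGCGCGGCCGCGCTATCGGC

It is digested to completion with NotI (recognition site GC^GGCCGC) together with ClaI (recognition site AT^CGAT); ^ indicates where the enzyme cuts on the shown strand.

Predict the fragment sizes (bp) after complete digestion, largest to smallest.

The NotI site (GCGGCCGC) starts at position 211.
NotI cuts after base 2 of each site, so after position 212.
ClaI sites (ATCGAT) start at positions 36, 46.
ClaI cuts after base 2 of each site, so after positions 37, 47.
Combined cut positions: 37, 47, 212.
Circular molecule, 3 cuts → 3 fragments:
  38–47 → 10 bp
  48–212 → 165 bp
  213–227 then 1–37 → 15 + 37 = 52 bp
Sorted largest to smallest: 165, 52, 10 bp.

165, 52, 10 bp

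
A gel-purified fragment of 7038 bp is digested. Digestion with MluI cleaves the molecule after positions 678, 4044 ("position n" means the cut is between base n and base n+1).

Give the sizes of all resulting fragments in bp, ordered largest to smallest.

3366, 2994, 678 bp

Linear molecule, 2 cuts → 3 fragments:
  678 − 0 = 678 bp
  4044 − 678 = 3366 bp
  7038 − 4044 = 2994 bp
Sorted largest to smallest: 3366, 2994, 678 bp.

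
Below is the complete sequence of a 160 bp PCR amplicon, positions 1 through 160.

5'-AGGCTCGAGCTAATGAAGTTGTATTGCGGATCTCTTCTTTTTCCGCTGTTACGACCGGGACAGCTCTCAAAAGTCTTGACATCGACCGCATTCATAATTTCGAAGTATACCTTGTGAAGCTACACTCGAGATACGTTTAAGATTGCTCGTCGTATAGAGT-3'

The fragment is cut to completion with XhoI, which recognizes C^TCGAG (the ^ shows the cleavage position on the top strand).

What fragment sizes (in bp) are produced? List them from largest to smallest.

121, 35, 4 bp

XhoI sites (CTCGAG) start at positions 4, 125.
XhoI cuts after the first base of each site, so after positions 4, 125.
Linear molecule, 2 cuts → 3 fragments:
  1–4 → 4 bp
  5–125 → 121 bp
  126–160 → 35 bp
Sorted largest to smallest: 121, 35, 4 bp.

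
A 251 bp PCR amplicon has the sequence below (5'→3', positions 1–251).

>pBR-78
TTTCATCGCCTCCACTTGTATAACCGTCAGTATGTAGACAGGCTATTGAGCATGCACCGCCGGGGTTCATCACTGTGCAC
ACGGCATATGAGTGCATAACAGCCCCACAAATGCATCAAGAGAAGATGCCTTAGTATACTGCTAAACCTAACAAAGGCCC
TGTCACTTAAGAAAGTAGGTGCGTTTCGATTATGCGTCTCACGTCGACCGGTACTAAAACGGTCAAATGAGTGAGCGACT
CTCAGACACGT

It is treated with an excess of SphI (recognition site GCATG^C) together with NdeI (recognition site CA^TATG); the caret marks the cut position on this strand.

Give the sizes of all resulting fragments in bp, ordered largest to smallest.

The SphI site (GCATGC) starts at position 50.
SphI cuts after base 5 of each site (before the last base), so after position 54.
The NdeI site (CATATG) starts at position 85.
NdeI cuts after base 2 of each site, so after position 86.
Combined cut positions: 54, 86.
Linear molecule, 2 cuts → 3 fragments:
  1–54 → 54 bp
  55–86 → 32 bp
  87–251 → 165 bp
Sorted largest to smallest: 165, 54, 32 bp.

165, 54, 32 bp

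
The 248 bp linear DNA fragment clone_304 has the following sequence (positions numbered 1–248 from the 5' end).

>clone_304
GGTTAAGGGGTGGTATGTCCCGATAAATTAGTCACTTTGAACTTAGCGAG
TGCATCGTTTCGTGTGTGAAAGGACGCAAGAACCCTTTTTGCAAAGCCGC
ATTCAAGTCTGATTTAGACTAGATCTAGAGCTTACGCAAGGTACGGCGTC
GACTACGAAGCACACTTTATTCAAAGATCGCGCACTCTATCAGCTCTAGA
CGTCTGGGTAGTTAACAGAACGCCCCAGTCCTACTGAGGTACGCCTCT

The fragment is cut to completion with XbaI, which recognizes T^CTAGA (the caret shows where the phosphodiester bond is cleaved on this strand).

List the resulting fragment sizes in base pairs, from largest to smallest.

XbaI sites (TCTAGA) start at positions 124, 195.
XbaI cuts after the first base of each site, so after positions 124, 195.
Linear molecule, 2 cuts → 3 fragments:
  1–124 → 124 bp
  125–195 → 71 bp
  196–248 → 53 bp
Sorted largest to smallest: 124, 71, 53 bp.

124, 71, 53 bp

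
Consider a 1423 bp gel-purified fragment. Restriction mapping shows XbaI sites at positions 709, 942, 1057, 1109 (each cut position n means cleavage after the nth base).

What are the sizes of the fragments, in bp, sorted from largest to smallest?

709, 314, 233, 115, 52 bp

Linear molecule, 4 cuts → 5 fragments:
  709 − 0 = 709 bp
  942 − 709 = 233 bp
  1057 − 942 = 115 bp
  1109 − 1057 = 52 bp
  1423 − 1109 = 314 bp
Sorted largest to smallest: 709, 314, 233, 115, 52 bp.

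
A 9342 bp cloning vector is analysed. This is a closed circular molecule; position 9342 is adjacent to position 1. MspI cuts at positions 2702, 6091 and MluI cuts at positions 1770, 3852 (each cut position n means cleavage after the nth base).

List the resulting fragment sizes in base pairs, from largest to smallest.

5021, 2239, 1150, 932 bp

Combined cut positions (sorted): 1770, 2702, 3852, 6091.
Circular molecule, 4 cuts → 4 fragments:
  2702 − 1770 = 932 bp
  3852 − 2702 = 1150 bp
  6091 − 3852 = 2239 bp
  wrap: 9342 − 6091 + 1770 = 5021 bp
Sorted largest to smallest: 5021, 2239, 1150, 932 bp.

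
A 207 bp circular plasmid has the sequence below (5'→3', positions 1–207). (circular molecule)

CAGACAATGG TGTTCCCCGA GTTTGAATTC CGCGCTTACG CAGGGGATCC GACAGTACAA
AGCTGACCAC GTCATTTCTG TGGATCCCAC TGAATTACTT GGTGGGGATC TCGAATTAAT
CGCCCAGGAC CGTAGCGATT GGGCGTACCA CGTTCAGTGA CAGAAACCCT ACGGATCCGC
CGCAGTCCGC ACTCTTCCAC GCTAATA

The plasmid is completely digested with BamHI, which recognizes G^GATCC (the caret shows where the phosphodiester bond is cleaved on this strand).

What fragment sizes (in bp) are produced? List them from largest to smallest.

BamHI sites (GGATCC) start at positions 45, 82, 173.
BamHI cuts after the first base of each site, so after positions 45, 82, 173.
Circular molecule, 3 cuts → 3 fragments:
  46–82 → 37 bp
  83–173 → 91 bp
  174–207 then 1–45 → 34 + 45 = 79 bp
Sorted largest to smallest: 91, 79, 37 bp.

91, 79, 37 bp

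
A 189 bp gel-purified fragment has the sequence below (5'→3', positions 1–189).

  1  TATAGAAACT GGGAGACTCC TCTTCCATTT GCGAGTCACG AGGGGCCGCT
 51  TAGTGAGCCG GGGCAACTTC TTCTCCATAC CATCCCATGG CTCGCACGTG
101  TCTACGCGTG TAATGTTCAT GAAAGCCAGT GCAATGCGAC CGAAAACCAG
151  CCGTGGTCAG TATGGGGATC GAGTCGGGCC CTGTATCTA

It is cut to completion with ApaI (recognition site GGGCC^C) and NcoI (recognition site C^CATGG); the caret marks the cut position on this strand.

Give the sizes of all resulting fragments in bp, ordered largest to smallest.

The ApaI site (GGGCCC) starts at position 176.
ApaI cuts after base 5 of each site (before the last base), so after position 180.
The NcoI site (CCATGG) starts at position 85.
NcoI cuts after the first base of each site, so after position 85.
Combined cut positions: 85, 180.
Linear molecule, 2 cuts → 3 fragments:
  1–85 → 85 bp
  86–180 → 95 bp
  181–189 → 9 bp
Sorted largest to smallest: 95, 85, 9 bp.

95, 85, 9 bp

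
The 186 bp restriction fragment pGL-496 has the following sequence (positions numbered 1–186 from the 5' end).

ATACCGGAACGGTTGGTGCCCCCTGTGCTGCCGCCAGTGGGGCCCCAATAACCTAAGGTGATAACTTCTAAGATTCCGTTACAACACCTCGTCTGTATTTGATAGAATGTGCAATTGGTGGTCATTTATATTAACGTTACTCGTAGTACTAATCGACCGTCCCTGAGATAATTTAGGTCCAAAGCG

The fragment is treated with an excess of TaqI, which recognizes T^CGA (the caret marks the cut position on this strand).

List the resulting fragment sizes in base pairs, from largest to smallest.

The TaqI site (TCGA) starts at position 153.
TaqI cuts after the first base of each site, so after position 153.
Linear molecule, 1 cut → 2 fragments:
  1–153 → 153 bp
  154–186 → 33 bp
Sorted largest to smallest: 153, 33 bp.

153, 33 bp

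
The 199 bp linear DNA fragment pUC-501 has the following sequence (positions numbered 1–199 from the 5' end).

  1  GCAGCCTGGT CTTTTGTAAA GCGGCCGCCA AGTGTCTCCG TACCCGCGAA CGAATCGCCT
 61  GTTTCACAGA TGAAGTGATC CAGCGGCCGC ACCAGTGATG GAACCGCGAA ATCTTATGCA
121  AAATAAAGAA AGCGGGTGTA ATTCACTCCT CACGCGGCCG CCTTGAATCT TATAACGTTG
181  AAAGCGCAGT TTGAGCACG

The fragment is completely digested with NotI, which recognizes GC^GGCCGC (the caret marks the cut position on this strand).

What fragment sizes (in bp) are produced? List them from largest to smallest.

NotI sites (GCGGCCGC) start at positions 21, 83, 154.
NotI cuts after base 2 of each site, so after positions 22, 84, 155.
Linear molecule, 3 cuts → 4 fragments:
  1–22 → 22 bp
  23–84 → 62 bp
  85–155 → 71 bp
  156–199 → 44 bp
Sorted largest to smallest: 71, 62, 44, 22 bp.

71, 62, 44, 22 bp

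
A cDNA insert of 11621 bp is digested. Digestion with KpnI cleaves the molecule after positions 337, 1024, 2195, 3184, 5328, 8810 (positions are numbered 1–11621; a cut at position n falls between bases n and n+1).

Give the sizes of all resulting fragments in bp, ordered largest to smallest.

Linear molecule, 6 cuts → 7 fragments:
  337 − 0 = 337 bp
  1024 − 337 = 687 bp
  2195 − 1024 = 1171 bp
  3184 − 2195 = 989 bp
  5328 − 3184 = 2144 bp
  8810 − 5328 = 3482 bp
  11621 − 8810 = 2811 bp
Sorted largest to smallest: 3482, 2811, 2144, 1171, 989, 687, 337 bp.

3482, 2811, 2144, 1171, 989, 687, 337 bp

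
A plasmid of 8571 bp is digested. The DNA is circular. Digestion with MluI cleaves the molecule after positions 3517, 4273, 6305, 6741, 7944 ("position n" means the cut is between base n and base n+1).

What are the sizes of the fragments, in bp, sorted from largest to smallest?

Circular molecule, 5 cuts → 5 fragments:
  4273 − 3517 = 756 bp
  6305 − 4273 = 2032 bp
  6741 − 6305 = 436 bp
  7944 − 6741 = 1203 bp
  wrap: 8571 − 7944 + 3517 = 4144 bp
Sorted largest to smallest: 4144, 2032, 1203, 756, 436 bp.

4144, 2032, 1203, 756, 436 bp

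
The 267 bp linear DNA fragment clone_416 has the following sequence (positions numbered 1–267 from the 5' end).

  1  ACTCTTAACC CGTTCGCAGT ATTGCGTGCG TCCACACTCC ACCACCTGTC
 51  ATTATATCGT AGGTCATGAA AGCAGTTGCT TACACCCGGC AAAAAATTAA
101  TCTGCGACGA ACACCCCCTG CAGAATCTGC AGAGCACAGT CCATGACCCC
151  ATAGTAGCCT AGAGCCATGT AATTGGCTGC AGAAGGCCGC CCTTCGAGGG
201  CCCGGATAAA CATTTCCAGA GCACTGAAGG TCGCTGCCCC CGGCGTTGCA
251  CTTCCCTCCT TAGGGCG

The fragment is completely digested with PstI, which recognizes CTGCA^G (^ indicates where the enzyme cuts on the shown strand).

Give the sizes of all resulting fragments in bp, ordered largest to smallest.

122, 86, 50, 9 bp

PstI sites (CTGCAG) start at positions 118, 127, 177.
PstI cuts after base 5 of each site (before the last base), so after positions 122, 131, 181.
Linear molecule, 3 cuts → 4 fragments:
  1–122 → 122 bp
  123–131 → 9 bp
  132–181 → 50 bp
  182–267 → 86 bp
Sorted largest to smallest: 122, 86, 50, 9 bp.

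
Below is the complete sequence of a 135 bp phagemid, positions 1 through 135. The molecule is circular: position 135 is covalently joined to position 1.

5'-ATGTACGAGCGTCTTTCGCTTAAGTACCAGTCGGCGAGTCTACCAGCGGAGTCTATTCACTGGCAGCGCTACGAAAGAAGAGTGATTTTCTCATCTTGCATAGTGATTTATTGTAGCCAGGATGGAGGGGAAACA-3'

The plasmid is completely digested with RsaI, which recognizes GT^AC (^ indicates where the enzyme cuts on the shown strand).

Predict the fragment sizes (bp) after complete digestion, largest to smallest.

RsaI sites (GTAC) start at positions 3, 24.
RsaI cuts after base 2 of each site, so after positions 4, 25.
Circular molecule, 2 cuts → 2 fragments:
  5–25 → 21 bp
  26–135 then 1–4 → 110 + 4 = 114 bp
Sorted largest to smallest: 114, 21 bp.

114, 21 bp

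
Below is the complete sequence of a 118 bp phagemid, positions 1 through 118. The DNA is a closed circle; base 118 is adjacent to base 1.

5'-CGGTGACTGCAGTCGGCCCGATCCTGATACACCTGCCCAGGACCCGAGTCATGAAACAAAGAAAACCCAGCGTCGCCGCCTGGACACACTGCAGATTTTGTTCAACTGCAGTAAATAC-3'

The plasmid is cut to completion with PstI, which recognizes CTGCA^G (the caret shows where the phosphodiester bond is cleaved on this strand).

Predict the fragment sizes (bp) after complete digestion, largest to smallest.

82, 19, 17 bp

PstI sites (CTGCAG) start at positions 7, 89, 106.
PstI cuts after base 5 of each site (before the last base), so after positions 11, 93, 110.
Circular molecule, 3 cuts → 3 fragments:
  12–93 → 82 bp
  94–110 → 17 bp
  111–118 then 1–11 → 8 + 11 = 19 bp
Sorted largest to smallest: 82, 19, 17 bp.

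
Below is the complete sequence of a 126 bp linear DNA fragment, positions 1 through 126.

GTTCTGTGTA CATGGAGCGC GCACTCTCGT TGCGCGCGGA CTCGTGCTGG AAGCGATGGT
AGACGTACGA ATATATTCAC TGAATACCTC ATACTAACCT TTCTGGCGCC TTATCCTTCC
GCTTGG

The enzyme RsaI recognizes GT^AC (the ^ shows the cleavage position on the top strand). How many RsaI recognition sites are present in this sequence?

GTAC occurs starting at positions 8, 65.
RsaI cuts at 2 sites.

2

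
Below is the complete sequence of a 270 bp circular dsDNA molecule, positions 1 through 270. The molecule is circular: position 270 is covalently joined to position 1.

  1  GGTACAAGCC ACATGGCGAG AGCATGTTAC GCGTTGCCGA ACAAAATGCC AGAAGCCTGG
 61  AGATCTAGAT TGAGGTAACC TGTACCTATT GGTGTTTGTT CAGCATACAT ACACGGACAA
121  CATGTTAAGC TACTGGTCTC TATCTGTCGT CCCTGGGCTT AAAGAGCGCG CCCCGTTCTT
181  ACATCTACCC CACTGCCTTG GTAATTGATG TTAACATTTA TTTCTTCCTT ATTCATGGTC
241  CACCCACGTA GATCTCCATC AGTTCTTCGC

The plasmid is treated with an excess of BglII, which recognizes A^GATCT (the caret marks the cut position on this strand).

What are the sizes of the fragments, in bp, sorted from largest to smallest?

189, 81 bp

BglII sites (AGATCT) start at positions 61, 250.
BglII cuts after the first base of each site, so after positions 61, 250.
Circular molecule, 2 cuts → 2 fragments:
  62–250 → 189 bp
  251–270 then 1–61 → 20 + 61 = 81 bp
Sorted largest to smallest: 189, 81 bp.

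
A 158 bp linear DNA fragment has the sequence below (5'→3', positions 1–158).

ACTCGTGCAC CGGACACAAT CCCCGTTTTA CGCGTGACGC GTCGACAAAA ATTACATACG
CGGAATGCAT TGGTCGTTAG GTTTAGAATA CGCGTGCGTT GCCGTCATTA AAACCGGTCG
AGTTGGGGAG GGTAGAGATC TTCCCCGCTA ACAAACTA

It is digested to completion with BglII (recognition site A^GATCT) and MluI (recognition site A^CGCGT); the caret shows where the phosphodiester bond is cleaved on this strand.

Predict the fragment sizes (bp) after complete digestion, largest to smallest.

53, 46, 30, 22, 7 bp

The BglII site (AGATCT) starts at position 136.
BglII cuts after the first base of each site, so after position 136.
MluI sites (ACGCGT) start at positions 30, 37, 90.
MluI cuts after the first base of each site, so after positions 30, 37, 90.
Combined cut positions: 30, 37, 90, 136.
Linear molecule, 4 cuts → 5 fragments:
  1–30 → 30 bp
  31–37 → 7 bp
  38–90 → 53 bp
  91–136 → 46 bp
  137–158 → 22 bp
Sorted largest to smallest: 53, 46, 30, 22, 7 bp.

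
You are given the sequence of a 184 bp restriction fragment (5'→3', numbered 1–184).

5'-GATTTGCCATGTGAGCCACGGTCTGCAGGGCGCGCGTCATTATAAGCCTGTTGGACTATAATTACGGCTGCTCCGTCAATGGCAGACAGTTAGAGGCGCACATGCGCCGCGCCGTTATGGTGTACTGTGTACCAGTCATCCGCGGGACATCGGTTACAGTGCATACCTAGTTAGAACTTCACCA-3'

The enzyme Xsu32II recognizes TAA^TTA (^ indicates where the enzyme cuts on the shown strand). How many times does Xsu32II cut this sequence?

1

TAATTA occurs starting at position 59.
Xsu32II cuts at 1 site.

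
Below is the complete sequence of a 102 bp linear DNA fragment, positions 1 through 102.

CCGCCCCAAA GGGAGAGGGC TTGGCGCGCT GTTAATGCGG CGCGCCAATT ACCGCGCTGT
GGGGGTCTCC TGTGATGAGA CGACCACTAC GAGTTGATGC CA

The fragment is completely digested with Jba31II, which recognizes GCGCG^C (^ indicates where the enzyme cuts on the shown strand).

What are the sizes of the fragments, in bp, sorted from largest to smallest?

58, 28, 16 bp

Jba31II sites (GCGCGC) start at positions 24, 40.
Jba31II cuts after base 5 of each site (before the last base), so after positions 28, 44.
Linear molecule, 2 cuts → 3 fragments:
  1–28 → 28 bp
  29–44 → 16 bp
  45–102 → 58 bp
Sorted largest to smallest: 58, 28, 16 bp.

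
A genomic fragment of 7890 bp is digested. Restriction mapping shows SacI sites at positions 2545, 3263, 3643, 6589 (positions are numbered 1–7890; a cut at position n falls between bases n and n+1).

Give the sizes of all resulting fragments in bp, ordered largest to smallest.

Linear molecule, 4 cuts → 5 fragments:
  2545 − 0 = 2545 bp
  3263 − 2545 = 718 bp
  3643 − 3263 = 380 bp
  6589 − 3643 = 2946 bp
  7890 − 6589 = 1301 bp
Sorted largest to smallest: 2946, 2545, 1301, 718, 380 bp.

2946, 2545, 1301, 718, 380 bp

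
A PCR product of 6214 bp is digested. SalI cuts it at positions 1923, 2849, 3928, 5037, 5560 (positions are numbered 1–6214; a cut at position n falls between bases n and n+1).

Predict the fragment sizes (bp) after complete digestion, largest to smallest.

1923, 1109, 1079, 926, 654, 523 bp

Linear molecule, 5 cuts → 6 fragments:
  1923 − 0 = 1923 bp
  2849 − 1923 = 926 bp
  3928 − 2849 = 1079 bp
  5037 − 3928 = 1109 bp
  5560 − 5037 = 523 bp
  6214 − 5560 = 654 bp
Sorted largest to smallest: 1923, 1109, 1079, 926, 654, 523 bp.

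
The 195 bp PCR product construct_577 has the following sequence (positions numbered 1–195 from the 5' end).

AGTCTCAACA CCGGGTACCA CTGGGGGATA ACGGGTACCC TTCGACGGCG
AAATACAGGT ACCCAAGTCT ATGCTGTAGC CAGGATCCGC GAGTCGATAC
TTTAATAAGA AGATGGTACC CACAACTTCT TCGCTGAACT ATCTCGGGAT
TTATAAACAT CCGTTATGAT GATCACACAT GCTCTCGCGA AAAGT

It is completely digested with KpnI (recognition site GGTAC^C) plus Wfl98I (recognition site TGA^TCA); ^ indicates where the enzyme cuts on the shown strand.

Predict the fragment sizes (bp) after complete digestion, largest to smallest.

57, 53, 24, 23, 20, 18 bp

KpnI sites (GGTACC) start at positions 14, 34, 58, 115.
KpnI cuts after base 5 of each site (before the last base), so after positions 18, 38, 62, 119.
The Wfl98I site (TGATCA) starts at position 170.
Wfl98I cuts after base 3 of each site, so after position 172.
Combined cut positions: 18, 38, 62, 119, 172.
Linear molecule, 5 cuts → 6 fragments:
  1–18 → 18 bp
  19–38 → 20 bp
  39–62 → 24 bp
  63–119 → 57 bp
  120–172 → 53 bp
  173–195 → 23 bp
Sorted largest to smallest: 57, 53, 24, 23, 20, 18 bp.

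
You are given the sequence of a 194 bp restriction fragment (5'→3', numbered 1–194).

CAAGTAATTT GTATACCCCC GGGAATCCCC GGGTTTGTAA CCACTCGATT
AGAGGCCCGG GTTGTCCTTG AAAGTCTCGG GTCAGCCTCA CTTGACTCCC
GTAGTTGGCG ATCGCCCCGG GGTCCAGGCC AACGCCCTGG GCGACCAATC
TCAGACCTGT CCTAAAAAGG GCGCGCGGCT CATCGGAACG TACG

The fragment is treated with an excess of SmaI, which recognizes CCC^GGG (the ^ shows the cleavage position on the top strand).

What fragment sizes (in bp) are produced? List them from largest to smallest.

76, 60, 28, 20, 10 bp

SmaI sites (CCCGGG) start at positions 18, 28, 56, 116.
SmaI cuts after base 3 of each site, so after positions 20, 30, 58, 118.
Linear molecule, 4 cuts → 5 fragments:
  1–20 → 20 bp
  21–30 → 10 bp
  31–58 → 28 bp
  59–118 → 60 bp
  119–194 → 76 bp
Sorted largest to smallest: 76, 60, 28, 20, 10 bp.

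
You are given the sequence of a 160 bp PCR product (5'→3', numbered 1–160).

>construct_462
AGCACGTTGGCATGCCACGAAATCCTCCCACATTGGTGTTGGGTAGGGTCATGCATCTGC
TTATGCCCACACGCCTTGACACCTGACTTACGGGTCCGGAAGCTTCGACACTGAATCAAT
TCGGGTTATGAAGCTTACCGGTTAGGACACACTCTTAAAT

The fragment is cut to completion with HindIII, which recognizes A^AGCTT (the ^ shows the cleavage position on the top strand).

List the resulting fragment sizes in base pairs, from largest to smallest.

HindIII sites (AAGCTT) start at positions 100, 131.
HindIII cuts after the first base of each site, so after positions 100, 131.
Linear molecule, 2 cuts → 3 fragments:
  1–100 → 100 bp
  101–131 → 31 bp
  132–160 → 29 bp
Sorted largest to smallest: 100, 31, 29 bp.

100, 31, 29 bp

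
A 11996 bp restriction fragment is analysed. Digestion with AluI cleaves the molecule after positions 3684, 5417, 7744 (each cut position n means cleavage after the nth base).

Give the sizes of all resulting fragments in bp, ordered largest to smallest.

Linear molecule, 3 cuts → 4 fragments:
  3684 − 0 = 3684 bp
  5417 − 3684 = 1733 bp
  7744 − 5417 = 2327 bp
  11996 − 7744 = 4252 bp
Sorted largest to smallest: 4252, 3684, 2327, 1733 bp.

4252, 3684, 2327, 1733 bp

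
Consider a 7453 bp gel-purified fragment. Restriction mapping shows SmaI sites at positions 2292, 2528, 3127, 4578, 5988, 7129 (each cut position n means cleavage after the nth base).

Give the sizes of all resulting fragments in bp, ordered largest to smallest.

Linear molecule, 6 cuts → 7 fragments:
  2292 − 0 = 2292 bp
  2528 − 2292 = 236 bp
  3127 − 2528 = 599 bp
  4578 − 3127 = 1451 bp
  5988 − 4578 = 1410 bp
  7129 − 5988 = 1141 bp
  7453 − 7129 = 324 bp
Sorted largest to smallest: 2292, 1451, 1410, 1141, 599, 324, 236 bp.

2292, 1451, 1410, 1141, 599, 324, 236 bp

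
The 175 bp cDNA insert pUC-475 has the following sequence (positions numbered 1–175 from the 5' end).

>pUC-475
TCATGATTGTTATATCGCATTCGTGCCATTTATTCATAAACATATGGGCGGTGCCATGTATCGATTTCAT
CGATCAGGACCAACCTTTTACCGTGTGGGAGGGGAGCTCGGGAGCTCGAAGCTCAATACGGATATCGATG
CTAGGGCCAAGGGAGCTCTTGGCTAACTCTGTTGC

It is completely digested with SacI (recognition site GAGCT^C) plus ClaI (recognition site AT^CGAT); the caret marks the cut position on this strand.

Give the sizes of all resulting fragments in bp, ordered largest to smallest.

SacI sites (GAGCTC) start at positions 104, 112, 153.
SacI cuts after base 5 of each site (before the last base), so after positions 108, 116, 157.
ClaI sites (ATCGAT) start at positions 60, 69, 134.
ClaI cuts after base 2 of each site, so after positions 61, 70, 135.
Combined cut positions: 61, 70, 108, 116, 135, 157.
Linear molecule, 6 cuts → 7 fragments:
  1–61 → 61 bp
  62–70 → 9 bp
  71–108 → 38 bp
  109–116 → 8 bp
  117–135 → 19 bp
  136–157 → 22 bp
  158–175 → 18 bp
Sorted largest to smallest: 61, 38, 22, 19, 18, 9, 8 bp.

61, 38, 22, 19, 18, 9, 8 bp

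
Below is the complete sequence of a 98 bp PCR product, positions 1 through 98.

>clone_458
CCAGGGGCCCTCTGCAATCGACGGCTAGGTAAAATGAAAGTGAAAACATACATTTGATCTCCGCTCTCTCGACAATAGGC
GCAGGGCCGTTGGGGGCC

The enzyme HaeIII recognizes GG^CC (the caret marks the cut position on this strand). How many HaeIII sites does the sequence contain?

GGCC occurs starting at positions 6, 85, 95.
HaeIII cuts at 3 sites.

3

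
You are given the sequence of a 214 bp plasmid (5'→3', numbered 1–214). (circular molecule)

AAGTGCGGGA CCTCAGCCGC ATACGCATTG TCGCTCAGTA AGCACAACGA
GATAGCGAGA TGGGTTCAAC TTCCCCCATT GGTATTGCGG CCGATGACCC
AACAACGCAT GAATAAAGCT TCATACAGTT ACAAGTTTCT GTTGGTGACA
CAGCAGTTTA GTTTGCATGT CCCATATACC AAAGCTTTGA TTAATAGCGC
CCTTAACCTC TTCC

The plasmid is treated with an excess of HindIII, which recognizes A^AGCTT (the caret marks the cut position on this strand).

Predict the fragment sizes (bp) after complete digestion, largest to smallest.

148, 66 bp

HindIII sites (AAGCTT) start at positions 116, 182.
HindIII cuts after the first base of each site, so after positions 116, 182.
Circular molecule, 2 cuts → 2 fragments:
  117–182 → 66 bp
  183–214 then 1–116 → 32 + 116 = 148 bp
Sorted largest to smallest: 148, 66 bp.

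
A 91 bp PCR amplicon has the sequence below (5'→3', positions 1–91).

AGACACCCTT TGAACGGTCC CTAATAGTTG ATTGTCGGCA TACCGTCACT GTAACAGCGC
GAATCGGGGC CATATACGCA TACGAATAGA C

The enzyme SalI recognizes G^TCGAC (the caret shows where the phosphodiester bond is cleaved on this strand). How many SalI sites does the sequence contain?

No occurrence of GTCGAC is present in the sequence.
SalI does not cut: 0 sites.

0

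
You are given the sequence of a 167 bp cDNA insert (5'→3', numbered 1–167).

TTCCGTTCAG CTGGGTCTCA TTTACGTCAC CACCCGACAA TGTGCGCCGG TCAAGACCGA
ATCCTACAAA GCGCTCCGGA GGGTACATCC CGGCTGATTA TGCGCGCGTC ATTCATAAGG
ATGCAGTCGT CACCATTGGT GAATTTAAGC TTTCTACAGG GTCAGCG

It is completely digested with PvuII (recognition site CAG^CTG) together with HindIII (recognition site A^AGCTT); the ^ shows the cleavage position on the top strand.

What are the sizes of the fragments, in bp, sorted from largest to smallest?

137, 20, 10 bp

The PvuII site (CAGCTG) starts at position 8.
PvuII cuts after base 3 of each site, so after position 10.
The HindIII site (AAGCTT) starts at position 147.
HindIII cuts after the first base of each site, so after position 147.
Combined cut positions: 10, 147.
Linear molecule, 2 cuts → 3 fragments:
  1–10 → 10 bp
  11–147 → 137 bp
  148–167 → 20 bp
Sorted largest to smallest: 137, 20, 10 bp.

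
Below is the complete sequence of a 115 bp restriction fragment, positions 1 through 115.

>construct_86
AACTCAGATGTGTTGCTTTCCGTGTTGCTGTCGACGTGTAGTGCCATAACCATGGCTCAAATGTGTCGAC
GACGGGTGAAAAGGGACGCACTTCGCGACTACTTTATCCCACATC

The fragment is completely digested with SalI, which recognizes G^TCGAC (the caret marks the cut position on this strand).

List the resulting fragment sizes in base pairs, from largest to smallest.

SalI sites (GTCGAC) start at positions 30, 65.
SalI cuts after the first base of each site, so after positions 30, 65.
Linear molecule, 2 cuts → 3 fragments:
  1–30 → 30 bp
  31–65 → 35 bp
  66–115 → 50 bp
Sorted largest to smallest: 50, 35, 30 bp.

50, 35, 30 bp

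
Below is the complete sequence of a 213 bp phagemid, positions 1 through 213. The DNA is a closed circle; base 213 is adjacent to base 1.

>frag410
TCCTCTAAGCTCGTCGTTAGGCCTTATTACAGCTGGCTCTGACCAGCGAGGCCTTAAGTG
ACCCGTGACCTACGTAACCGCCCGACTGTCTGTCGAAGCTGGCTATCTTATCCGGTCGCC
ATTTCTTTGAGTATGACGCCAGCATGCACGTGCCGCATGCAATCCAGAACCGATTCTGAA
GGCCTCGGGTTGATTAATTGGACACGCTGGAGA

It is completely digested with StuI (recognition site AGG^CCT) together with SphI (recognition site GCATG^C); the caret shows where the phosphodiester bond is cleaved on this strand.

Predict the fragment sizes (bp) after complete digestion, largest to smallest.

95, 52, 30, 23, 13 bp

StuI sites (AGGCCT) start at positions 19, 49, 180.
StuI cuts after base 3 of each site, so after positions 21, 51, 182.
SphI sites (GCATGC) start at positions 142, 155.
SphI cuts after base 5 of each site (before the last base), so after positions 146, 159.
Combined cut positions: 21, 51, 146, 159, 182.
Circular molecule, 5 cuts → 5 fragments:
  22–51 → 30 bp
  52–146 → 95 bp
  147–159 → 13 bp
  160–182 → 23 bp
  183–213 then 1–21 → 31 + 21 = 52 bp
Sorted largest to smallest: 95, 52, 30, 23, 13 bp.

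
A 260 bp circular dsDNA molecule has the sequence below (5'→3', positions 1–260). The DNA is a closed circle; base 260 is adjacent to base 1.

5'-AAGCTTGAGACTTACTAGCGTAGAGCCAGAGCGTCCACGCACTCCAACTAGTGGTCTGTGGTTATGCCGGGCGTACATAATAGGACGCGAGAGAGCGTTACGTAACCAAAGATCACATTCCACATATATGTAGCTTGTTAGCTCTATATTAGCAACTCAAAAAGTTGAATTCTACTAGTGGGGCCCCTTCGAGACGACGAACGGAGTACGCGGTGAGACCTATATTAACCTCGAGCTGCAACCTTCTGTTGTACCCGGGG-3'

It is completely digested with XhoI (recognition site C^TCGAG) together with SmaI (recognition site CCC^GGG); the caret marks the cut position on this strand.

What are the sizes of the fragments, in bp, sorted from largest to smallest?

234, 26 bp

The XhoI site (CTCGAG) starts at position 230.
XhoI cuts after the first base of each site, so after position 230.
The SmaI site (CCCGGG) starts at position 254.
SmaI cuts after base 3 of each site, so after position 256.
Combined cut positions: 230, 256.
Circular molecule, 2 cuts → 2 fragments:
  231–256 → 26 bp
  257–260 then 1–230 → 4 + 230 = 234 bp
Sorted largest to smallest: 234, 26 bp.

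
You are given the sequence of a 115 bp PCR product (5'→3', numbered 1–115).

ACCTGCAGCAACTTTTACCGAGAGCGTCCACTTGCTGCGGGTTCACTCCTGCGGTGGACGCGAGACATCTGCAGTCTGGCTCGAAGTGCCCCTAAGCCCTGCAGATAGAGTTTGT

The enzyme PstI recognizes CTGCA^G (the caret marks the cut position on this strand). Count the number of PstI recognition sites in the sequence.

3

CTGCAG occurs starting at positions 3, 69, 99.
PstI cuts at 3 sites.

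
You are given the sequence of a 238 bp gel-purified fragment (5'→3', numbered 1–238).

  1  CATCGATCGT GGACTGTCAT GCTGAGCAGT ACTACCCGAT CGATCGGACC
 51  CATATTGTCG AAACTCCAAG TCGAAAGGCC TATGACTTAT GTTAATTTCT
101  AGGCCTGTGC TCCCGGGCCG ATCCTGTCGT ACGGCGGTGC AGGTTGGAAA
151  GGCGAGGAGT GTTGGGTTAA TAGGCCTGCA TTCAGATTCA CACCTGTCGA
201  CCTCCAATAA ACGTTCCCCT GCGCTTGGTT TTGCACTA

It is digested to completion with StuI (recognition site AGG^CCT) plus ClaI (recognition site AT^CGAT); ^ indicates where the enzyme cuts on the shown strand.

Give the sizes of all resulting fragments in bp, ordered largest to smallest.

71, 64, 38, 37, 25, 3 bp

StuI sites (AGGCCT) start at positions 76, 101, 172.
StuI cuts after base 3 of each site, so after positions 78, 103, 174.
ClaI sites (ATCGAT) start at positions 2, 39.
ClaI cuts after base 2 of each site, so after positions 3, 40.
Combined cut positions: 3, 40, 78, 103, 174.
Linear molecule, 5 cuts → 6 fragments:
  1–3 → 3 bp
  4–40 → 37 bp
  41–78 → 38 bp
  79–103 → 25 bp
  104–174 → 71 bp
  175–238 → 64 bp
Sorted largest to smallest: 71, 64, 38, 37, 25, 3 bp.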